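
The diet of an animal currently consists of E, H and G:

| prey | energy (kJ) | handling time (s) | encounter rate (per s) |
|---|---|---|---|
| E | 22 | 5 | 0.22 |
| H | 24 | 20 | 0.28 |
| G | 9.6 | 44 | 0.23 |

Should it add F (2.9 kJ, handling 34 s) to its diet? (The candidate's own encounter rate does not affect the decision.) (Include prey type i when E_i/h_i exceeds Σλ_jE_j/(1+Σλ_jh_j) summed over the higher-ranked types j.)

On E, H and G alone, R = ΣλE/(1+Σλh) = 13.77/17.82 = 0.7726 kJ/s.
F: E/h = 2.9/34 = 0.08529 kJ/s.
Since 0.08529 < R, time spent handling F is better spent searching.

No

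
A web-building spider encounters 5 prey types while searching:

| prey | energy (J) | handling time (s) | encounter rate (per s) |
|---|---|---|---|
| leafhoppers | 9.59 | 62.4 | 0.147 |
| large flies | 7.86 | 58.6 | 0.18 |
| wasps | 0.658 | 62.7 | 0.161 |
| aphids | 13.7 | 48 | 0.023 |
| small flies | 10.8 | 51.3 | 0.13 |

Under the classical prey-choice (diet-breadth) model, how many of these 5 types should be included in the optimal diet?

2

Rank by E/h (J/s): aphids 0.285, small flies 0.211, leafhoppers 0.154, large flies 0.134, wasps 0.0105. Include each in turn until the next type's E/h falls below the running intake rate.
Rate on top 1: 0.1498. small flies: 0.211 > 0.1498 → include.
Rate on top 2: 0.196. leafhoppers: 0.154 < 0.196 → exclude; stop.
Optimal diet: aphids, small flies — 2 of 5 types.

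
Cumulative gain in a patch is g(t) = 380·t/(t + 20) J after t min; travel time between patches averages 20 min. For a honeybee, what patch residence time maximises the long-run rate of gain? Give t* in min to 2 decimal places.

20.00 min

By the marginal value theorem, leave when the instantaneous gain rate g'(t) equals the habitat-wide average g(t)/(T + t).
g'(t) = 380·20/(t + 20)². Setting 380·20/(t+20)² = 380t/[(t+20)(20+t)] gives 20(20+t) = t(t+20), so t² = 20×20 = 400.
t* = √400 = 20 min.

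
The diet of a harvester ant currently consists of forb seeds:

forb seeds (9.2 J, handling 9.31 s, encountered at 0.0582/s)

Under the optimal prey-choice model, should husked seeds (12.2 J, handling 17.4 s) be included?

Intake rate on the current diet: R = (0.0582×9.2) / (1 + 0.0582×9.31) = 0.5354/1.542 = 0.3473 J/s.
husked seeds: E/h = 12.2/17.4 = 0.7011 J/s.
0.7011 > 0.3473, so adding husked seeds raises the average — include it.

Yes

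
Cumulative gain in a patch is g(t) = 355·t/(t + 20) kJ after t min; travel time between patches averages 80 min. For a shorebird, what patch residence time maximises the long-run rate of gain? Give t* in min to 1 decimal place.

By the marginal value theorem, leave when the instantaneous gain rate g'(t) equals the habitat-wide average g(t)/(T + t).
g'(t) = 355·20/(t + 20)². Setting 355·20/(t+20)² = 355t/[(t+20)(80+t)] gives 20(80+t) = t(t+20), so t² = 20×80 = 1600.
t* = √1600 = 40 min.

40.0 min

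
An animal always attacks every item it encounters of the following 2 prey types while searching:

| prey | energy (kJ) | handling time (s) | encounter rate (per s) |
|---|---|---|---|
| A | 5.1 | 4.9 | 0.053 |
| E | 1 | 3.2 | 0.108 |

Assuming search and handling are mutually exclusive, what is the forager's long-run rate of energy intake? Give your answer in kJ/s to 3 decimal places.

R = Σλ_iE_i / (1 + Σλ_ih_i)
Numerator: 0.053×5.1 + 0.108×1 = 0.3783
Denominator: 1 + 0.053×4.9 + 0.108×3.2 = 1.605
R = 0.3783/1.605 = 0.2357 kJ/s

0.236 kJ/s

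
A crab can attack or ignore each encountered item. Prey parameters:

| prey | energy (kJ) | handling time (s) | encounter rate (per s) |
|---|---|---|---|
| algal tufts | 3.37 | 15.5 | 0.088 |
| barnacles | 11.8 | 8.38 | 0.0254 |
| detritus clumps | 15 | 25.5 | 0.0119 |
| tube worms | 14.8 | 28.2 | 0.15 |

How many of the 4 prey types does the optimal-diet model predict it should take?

Rank by E/h (kJ/s): barnacles 1.41, detritus clumps 0.588, tube worms 0.525, algal tufts 0.217. Include each in turn until the next type's E/h falls below the running intake rate.
Rate on top 1: 0.2471. detritus clumps: 0.588 > 0.2471 → include.
Rate on top 2: 0.3154. tube worms: 0.525 > 0.3154 → include.
Rate on top 3: 0.4696. algal tufts: 0.217 < 0.4696 → exclude; stop.
Optimal diet: barnacles, detritus clumps, tube worms — 3 of 4 types.

3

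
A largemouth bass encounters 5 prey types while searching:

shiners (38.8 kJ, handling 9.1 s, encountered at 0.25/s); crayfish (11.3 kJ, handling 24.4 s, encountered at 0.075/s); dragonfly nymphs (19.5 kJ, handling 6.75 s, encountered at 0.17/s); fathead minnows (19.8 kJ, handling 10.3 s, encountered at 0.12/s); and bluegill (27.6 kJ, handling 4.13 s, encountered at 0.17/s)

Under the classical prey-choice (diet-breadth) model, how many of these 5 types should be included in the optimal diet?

2

Profitabilities (E/h, kJ/s): bluegill 6.68, shiners 4.26, dragonfly nymphs 2.89, fathead minnows 1.92, crayfish 0.463. Add prey in this order while the next type's profitability exceeds the intake rate on those already taken.
Rate on top 1: 2.757. shiners: 4.26 > 2.757 → include.
Rate on top 2: 3.619. dragonfly nymphs: 2.89 < 3.619 → exclude; stop.
Optimal diet: bluegill, shiners — 2 of 5 types.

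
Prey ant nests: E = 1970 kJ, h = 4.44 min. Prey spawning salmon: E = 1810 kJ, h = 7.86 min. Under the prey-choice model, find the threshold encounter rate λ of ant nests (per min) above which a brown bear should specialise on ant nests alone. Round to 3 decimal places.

0.243 per min

Drop spawning salmon once their profitability E₂/h₂ falls below the rate achievable on ant nests alone: E₂/h₂ = λE₁/(1 + λh₁).
Solve for λ: λE₁h₂ = E₂(1 + λh₁) → λ(E₁h₂ − E₂h₁) = E₂ → λ = E₂/(E₁h₂ − E₂h₁).
λ = 1810/(1970×7.86 − 1810×4.44) = 1810/7448 = 0.243 per min.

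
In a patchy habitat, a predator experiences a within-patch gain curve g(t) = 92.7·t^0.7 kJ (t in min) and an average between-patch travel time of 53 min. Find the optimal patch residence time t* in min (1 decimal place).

Optimal t* satisfies g'(t*) = g(t*)/(T + t*).
g'(t) = 0.7·92.7·t^-0.3. Setting 0.7·92.7·t^-0.3 = 92.7·t^0.7/(53+t) gives 0.7(53+t) = t, so 0.30·t = 0.7×53.
t* = 0.7×53/0.30 = 123.7 min.

123.7 min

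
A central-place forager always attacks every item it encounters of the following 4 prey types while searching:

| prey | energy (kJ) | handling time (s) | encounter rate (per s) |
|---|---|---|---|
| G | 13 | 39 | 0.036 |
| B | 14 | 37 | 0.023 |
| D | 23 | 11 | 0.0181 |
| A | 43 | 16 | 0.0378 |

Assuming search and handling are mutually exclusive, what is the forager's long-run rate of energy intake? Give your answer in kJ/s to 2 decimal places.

R = Σλ_iE_i / (1 + Σλ_ih_i)
Numerator: 0.036×13 + 0.023×14 + 0.0181×23 + 0.0378×43 = 2.832
Denominator: 1 + 0.036×39 + 0.023×37 + 0.0181×11 + 0.0378×16 = 4.059
R = 2.832/4.059 = 0.6977 kJ/s

0.70 kJ/s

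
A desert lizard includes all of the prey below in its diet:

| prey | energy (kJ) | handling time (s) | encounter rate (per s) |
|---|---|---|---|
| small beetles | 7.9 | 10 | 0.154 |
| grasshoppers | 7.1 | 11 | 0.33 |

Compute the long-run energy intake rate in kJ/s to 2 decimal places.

R = Σλ_iE_i / (1 + Σλ_ih_i)
Numerator: 0.154×7.9 + 0.33×7.1 = 3.56
Denominator: 1 + 0.154×10 + 0.33×11 = 6.17
R = 3.56/6.17 = 0.5769 kJ/s

0.58 kJ/s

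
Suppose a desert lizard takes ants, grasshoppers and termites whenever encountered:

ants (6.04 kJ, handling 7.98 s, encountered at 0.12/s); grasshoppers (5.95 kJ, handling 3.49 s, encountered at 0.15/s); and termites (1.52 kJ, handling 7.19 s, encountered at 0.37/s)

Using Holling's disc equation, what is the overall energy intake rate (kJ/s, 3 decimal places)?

R = Σλ_iE_i / (1 + Σλ_ih_i)
Numerator: 0.12×6.04 + 0.15×5.95 + 0.37×1.52 = 2.18
Denominator: 1 + 0.12×7.98 + 0.15×3.49 + 0.37×7.19 = 5.141
R = 2.18/5.141 = 0.424 kJ/s

0.424 kJ/s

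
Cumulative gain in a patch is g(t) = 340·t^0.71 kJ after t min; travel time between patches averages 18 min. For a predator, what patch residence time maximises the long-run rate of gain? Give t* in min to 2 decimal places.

44.07 min

Maximise g(t)/(T+t): set derivative to zero → g'(t)(T+t) = g(t).
g'(t) = 0.71·340·t^-0.29. Setting 0.71·340·t^-0.29 = 340·t^0.71/(18+t) gives 0.71(18+t) = t, so 0.29·t = 0.71×18.
t* = 0.71×18/0.29 = 44.07 min.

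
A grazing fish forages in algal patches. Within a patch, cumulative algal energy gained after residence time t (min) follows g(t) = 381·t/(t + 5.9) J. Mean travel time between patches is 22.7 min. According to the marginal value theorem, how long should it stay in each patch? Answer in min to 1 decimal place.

By the marginal value theorem, leave when the instantaneous gain rate g'(t) equals the habitat-wide average g(t)/(T + t).
g'(t) = 381·5.9/(t + 5.9)². Setting 381·5.9/(t+5.9)² = 381t/[(t+5.9)(22.7+t)] gives 5.9(22.7+t) = t(t+5.9), so t² = 5.9×22.7 = 133.9.
t* = √133.9 = 11.57 min.

11.6 min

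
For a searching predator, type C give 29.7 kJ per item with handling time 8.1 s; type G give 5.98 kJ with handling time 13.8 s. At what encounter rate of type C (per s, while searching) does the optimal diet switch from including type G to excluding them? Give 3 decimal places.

Drop type G once their profitability E₂/h₂ falls below the rate achievable on type C alone: E₂/h₂ = λE₁/(1 + λh₁).
Solve for λ: λE₁h₂ = E₂(1 + λh₁) → λ(E₁h₂ − E₂h₁) = E₂ → λ = E₂/(E₁h₂ − E₂h₁).
λ = 5.98/(29.7×13.8 − 5.98×8.1) = 5.98/361.4 = 0.01655 per s.

0.017 per s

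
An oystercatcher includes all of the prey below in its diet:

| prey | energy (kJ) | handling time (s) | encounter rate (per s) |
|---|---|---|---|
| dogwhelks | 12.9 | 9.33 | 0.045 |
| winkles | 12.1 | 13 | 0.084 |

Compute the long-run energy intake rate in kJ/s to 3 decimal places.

0.636 kJ/s

R = (0.045×12.9 + 0.084×12.1) / (1 + 0.045×9.33 + 0.084×13) = 1.597/2.512 = 0.6357 kJ/s.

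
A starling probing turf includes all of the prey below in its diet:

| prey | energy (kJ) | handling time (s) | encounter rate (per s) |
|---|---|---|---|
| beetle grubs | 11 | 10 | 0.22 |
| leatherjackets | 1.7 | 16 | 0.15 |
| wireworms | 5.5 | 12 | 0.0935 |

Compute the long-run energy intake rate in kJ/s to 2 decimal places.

0.47 kJ/s

Energy encountered per unit search time: 0.22×11 + 0.15×1.7 + 0.0935×5.5 = 3.189 kJ/s.
Handling time per unit search time: 0.22×10 + 0.15×16 + 0.0935×12 = 5.722.
Rate = 3.189/(1 + 5.722) = 0.4744 kJ/s.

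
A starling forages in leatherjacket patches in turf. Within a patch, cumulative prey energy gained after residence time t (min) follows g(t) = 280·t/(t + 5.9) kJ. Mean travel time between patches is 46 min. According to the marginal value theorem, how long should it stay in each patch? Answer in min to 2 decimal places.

Optimal t* satisfies g'(t*) = g(t*)/(T + t*).
g'(t) = 280·5.9/(t + 5.9)². Setting 280·5.9/(t+5.9)² = 280t/[(t+5.9)(46+t)] gives 5.9(46+t) = t(t+5.9), so t² = 5.9×46 = 271.4.
t* = √271.4 = 16.47 min.

16.47 min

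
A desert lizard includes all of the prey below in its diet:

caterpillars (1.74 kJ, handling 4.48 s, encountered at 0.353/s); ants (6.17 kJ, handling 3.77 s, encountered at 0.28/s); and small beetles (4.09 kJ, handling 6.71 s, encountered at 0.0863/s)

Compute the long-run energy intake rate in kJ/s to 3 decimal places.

0.639 kJ/s

R = (0.353×1.74 + 0.28×6.17 + 0.0863×4.09) / (1 + 0.353×4.48 + 0.28×3.77 + 0.0863×6.71) = 2.695/4.216 = 0.6392 kJ/s.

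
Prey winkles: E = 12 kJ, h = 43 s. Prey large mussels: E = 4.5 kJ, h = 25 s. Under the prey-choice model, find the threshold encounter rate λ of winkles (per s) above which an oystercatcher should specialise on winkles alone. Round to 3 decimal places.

0.042 per s

At the threshold, the rate on winkles alone equals the profitability of large mussels: λ·12/(1 + λ·43) = 4.5/25 = 0.18.
Rearranging, λ(12 − 0.18×43) = 0.18, so λ = 0.18/4.26 = 0.04225 per s.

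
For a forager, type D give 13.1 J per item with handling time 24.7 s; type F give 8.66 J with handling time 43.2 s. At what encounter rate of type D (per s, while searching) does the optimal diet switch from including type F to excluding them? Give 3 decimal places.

At the threshold, the rate on type D alone equals the profitability of type F: λ·13.1/(1 + λ·24.7) = 8.66/43.2 = 0.2005.
Rearranging, λ(13.1 − 0.2005×24.7) = 0.2005, so λ = 0.2005/8.149 = 0.0246 per s.

0.025 per s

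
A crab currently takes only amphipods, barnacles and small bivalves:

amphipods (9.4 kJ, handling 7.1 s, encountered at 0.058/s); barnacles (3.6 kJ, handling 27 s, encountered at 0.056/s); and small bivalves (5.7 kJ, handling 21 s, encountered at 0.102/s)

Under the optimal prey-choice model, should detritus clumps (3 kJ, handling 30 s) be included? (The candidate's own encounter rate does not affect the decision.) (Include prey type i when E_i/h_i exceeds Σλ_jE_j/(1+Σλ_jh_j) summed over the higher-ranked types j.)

No

On amphipods, barnacles and small bivalves alone, R = ΣλE/(1+Σλh) = 1.328/5.066 = 0.2622 kJ/s.
Profitability of detritus clumps: 3/30 = 0.1 kJ/s.
Since 0.1 < R, time spent handling detritus clumps is better spent searching.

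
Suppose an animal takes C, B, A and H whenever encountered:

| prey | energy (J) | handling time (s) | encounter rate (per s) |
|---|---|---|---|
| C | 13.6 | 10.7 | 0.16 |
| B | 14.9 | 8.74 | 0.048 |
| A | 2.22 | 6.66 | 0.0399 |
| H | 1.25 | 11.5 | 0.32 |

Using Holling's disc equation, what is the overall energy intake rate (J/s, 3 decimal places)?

R = Σλ_iE_i / (1 + Σλ_ih_i)
Numerator: 0.16×13.6 + 0.048×14.9 + 0.0399×2.22 + 0.32×1.25 = 3.38
Denominator: 1 + 0.16×10.7 + 0.048×8.74 + 0.0399×6.66 + 0.32×11.5 = 7.077
R = 3.38/7.077 = 0.4776 J/s

0.478 J/s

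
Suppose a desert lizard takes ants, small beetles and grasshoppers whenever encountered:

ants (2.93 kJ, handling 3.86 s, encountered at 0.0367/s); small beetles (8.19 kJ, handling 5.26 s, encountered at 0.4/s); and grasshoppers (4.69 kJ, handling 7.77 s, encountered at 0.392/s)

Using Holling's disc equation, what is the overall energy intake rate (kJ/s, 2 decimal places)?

Energy encountered per unit search time: 0.0367×2.93 + 0.4×8.19 + 0.392×4.69 = 5.222 kJ/s.
Handling time per unit search time: 0.0367×3.86 + 0.4×5.26 + 0.392×7.77 = 5.292.
Rate = 5.222/(1 + 5.292) = 0.83 kJ/s.

0.83 kJ/s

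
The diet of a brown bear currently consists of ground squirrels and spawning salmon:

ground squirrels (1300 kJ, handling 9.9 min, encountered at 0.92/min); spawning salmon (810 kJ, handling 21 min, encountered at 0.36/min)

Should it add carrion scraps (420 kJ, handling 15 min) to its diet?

No

On ground squirrels and spawning salmon alone, R = ΣλE/(1+Σλh) = 1488/17.67 = 84.2 kJ/min.
Profitability of carrion scraps: 420/15 = 28 kJ/min.
28 < 84.2, so adding carrion scraps would lower the average — exclude it.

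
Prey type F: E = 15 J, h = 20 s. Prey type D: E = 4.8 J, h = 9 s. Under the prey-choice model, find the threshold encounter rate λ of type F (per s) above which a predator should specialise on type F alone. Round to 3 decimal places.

The zero-one rule: include type D iff E₂/h₂ > λE₁/(1+λh₁). Equality gives the switch point.
λE₁h₂ = E₂ + λE₂h₁ ⇒ λ = E₂/(E₁h₂ − E₂h₁) = 4.8/(135 − 96) = 0.1231 per s.

0.123 per s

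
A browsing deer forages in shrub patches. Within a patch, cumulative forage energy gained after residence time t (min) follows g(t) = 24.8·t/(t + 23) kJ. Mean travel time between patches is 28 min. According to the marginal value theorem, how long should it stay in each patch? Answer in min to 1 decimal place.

By the marginal value theorem, leave when the instantaneous gain rate g'(t) equals the habitat-wide average g(t)/(T + t).
g'(t) = 24.8·23/(t + 23)². Setting 24.8·23/(t+23)² = 24.8t/[(t+23)(28+t)] gives 23(28+t) = t(t+23), so t² = 23×28 = 644.
t* = √644 = 25.38 min.

25.4 min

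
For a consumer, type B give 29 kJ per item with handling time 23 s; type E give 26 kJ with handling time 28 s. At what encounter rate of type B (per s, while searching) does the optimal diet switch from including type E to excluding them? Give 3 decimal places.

0.121 per s

Drop type E once their profitability E₂/h₂ falls below the rate achievable on type B alone: E₂/h₂ = λE₁/(1 + λh₁).
Solve for λ: λE₁h₂ = E₂(1 + λh₁) → λ(E₁h₂ − E₂h₁) = E₂ → λ = E₂/(E₁h₂ − E₂h₁).
λ = 26/(29×28 − 26×23) = 26/214 = 0.1215 per s.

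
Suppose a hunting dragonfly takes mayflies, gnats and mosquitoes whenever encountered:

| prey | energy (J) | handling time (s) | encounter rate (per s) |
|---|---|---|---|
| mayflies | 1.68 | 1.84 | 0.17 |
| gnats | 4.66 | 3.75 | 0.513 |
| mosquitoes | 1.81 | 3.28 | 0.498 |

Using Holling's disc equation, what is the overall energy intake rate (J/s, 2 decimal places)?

0.73 J/s

Energy encountered per unit search time: 0.17×1.68 + 0.513×4.66 + 0.498×1.81 = 3.578 J/s.
Handling time per unit search time: 0.17×1.84 + 0.513×3.75 + 0.498×3.28 = 3.87.
Rate = 3.578/(1 + 3.87) = 0.7346 J/s.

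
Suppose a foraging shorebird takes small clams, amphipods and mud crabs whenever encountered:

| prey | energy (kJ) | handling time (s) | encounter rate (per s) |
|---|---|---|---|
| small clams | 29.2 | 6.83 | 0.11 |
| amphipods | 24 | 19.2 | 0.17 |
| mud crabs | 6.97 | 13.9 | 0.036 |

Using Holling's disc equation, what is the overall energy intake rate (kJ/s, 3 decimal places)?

R = Σλ_iE_i / (1 + Σλ_ih_i)
Numerator: 0.11×29.2 + 0.17×24 + 0.036×6.97 = 7.543
Denominator: 1 + 0.11×6.83 + 0.17×19.2 + 0.036×13.9 = 5.516
R = 7.543/5.516 = 1.368 kJ/s

1.368 kJ/s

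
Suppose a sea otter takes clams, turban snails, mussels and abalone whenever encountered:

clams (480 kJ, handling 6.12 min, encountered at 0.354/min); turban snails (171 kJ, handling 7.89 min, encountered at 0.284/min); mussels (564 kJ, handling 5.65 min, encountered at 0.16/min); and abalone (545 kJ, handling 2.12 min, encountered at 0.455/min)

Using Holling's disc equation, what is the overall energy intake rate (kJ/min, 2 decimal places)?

76.51 kJ/min

R = (0.354×480 + 0.284×171 + 0.16×564 + 0.455×545) / (1 + 0.354×6.12 + 0.284×7.89 + 0.16×5.65 + 0.455×2.12) = 556.7/7.276 = 76.51 kJ/min.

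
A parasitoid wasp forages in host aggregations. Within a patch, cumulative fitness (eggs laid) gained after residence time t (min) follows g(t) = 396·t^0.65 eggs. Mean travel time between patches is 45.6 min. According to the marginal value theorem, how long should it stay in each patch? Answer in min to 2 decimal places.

84.69 min

By the marginal value theorem, leave when the instantaneous gain rate g'(t) equals the habitat-wide average g(t)/(T + t).
g'(t) = 0.65·396·t^-0.35. Setting 0.65·396·t^-0.35 = 396·t^0.65/(45.6+t) gives 0.65(45.6+t) = t, so 0.35·t = 0.65×45.6.
t* = 0.65×45.6/0.35 = 84.69 min.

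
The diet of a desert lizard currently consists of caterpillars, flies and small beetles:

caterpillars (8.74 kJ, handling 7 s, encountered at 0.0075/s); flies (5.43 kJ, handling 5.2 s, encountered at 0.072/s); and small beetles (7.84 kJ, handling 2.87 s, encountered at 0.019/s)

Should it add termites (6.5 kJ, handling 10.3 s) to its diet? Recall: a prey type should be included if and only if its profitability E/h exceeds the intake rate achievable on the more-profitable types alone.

Yes

Current rate: (0.0075×8.74 + 0.072×5.43 + 0.019×7.84)/(1 + 0.0075×7 + 0.072×5.2 + 0.019×2.87) = 0.4087 kJ/s.
termites: E/h = 6.5/10.3 = 0.6311 kJ/s.
Since 0.6311 > R, including termites increases the long-run rate.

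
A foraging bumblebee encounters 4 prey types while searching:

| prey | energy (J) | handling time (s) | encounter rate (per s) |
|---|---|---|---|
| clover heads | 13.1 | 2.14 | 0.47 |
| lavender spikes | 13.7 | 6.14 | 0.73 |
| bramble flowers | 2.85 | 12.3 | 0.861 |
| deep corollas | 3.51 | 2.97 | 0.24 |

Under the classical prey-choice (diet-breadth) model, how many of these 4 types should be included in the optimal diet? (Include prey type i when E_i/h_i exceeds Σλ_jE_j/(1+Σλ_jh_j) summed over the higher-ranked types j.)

Profitabilities (E/h, J/s): clover heads 6.12, lavender spikes 2.23, deep corollas 1.18, bramble flowers 0.232. Add prey in this order while the next type's profitability exceeds the intake rate on those already taken.
Rate on top 1: 3.07. lavender spikes: 2.23 < 3.07 → exclude; stop.
Optimal diet: clover heads — 1 of 4 types.

1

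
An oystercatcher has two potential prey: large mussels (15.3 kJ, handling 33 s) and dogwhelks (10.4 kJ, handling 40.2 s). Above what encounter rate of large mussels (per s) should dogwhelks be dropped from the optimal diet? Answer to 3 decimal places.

The zero-one rule: include dogwhelks iff E₂/h₂ > λE₁/(1+λh₁). Equality gives the switch point.
λE₁h₂ = E₂ + λE₂h₁ ⇒ λ = E₂/(E₁h₂ − E₂h₁) = 10.4/(615.1 − 343.2) = 0.03825 per s.

0.038 per s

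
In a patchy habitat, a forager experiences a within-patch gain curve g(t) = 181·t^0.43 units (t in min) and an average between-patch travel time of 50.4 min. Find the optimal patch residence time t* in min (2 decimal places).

Optimal t* satisfies g'(t*) = g(t*)/(T + t*).
g'(t) = 0.43·181·t^-0.57. Setting 0.43·181·t^-0.57 = 181·t^0.43/(50.4+t) gives 0.43(50.4+t) = t, so 0.57·t = 0.43×50.4.
t* = 0.43×50.4/0.57 = 38.02 min.

38.02 min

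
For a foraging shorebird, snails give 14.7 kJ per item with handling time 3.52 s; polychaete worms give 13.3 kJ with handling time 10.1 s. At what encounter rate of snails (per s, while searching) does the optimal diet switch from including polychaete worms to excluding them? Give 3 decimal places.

0.131 per s

The zero-one rule: include polychaete worms iff E₂/h₂ > λE₁/(1+λh₁). Equality gives the switch point.
λE₁h₂ = E₂ + λE₂h₁ ⇒ λ = E₂/(E₁h₂ − E₂h₁) = 13.3/(148.5 − 46.82) = 0.1308 per s.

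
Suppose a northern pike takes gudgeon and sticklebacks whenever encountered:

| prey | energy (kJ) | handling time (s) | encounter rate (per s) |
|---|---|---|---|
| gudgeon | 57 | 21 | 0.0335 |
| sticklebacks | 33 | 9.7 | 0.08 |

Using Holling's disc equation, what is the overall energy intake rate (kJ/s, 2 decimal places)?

R = Σλ_iE_i / (1 + Σλ_ih_i)
Numerator: 0.0335×57 + 0.08×33 = 4.55
Denominator: 1 + 0.0335×21 + 0.08×9.7 = 2.479
R = 4.55/2.479 = 1.835 kJ/s

1.83 kJ/s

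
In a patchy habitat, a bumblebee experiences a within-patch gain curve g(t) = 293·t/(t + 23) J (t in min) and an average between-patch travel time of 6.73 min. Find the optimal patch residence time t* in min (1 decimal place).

12.4 min

Maximise g(t)/(T+t): set derivative to zero → g'(t)(T+t) = g(t).
g'(t) = 293·23/(t + 23)². Setting 293·23/(t+23)² = 293t/[(t+23)(6.73+t)] gives 23(6.73+t) = t(t+23), so t² = 23×6.73 = 154.8.
t* = √154.8 = 12.44 min.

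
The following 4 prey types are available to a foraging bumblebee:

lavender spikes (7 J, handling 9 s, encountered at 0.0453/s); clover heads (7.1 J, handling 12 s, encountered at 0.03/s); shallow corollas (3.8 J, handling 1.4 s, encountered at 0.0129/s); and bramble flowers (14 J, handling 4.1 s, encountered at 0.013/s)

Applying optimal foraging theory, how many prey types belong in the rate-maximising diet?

Rank by E/h (J/s): bramble flowers 3.41, shallow corollas 2.71, lavender spikes 0.778, clover heads 0.592. Include each in turn until the next type's E/h falls below the running intake rate.
Rate on top 1: 0.1728. shallow corollas: 2.71 > 0.1728 → include.
Rate on top 2: 0.2156. lavender spikes: 0.778 > 0.2156 → include.
Rate on top 3: 0.3706. clover heads: 0.592 > 0.3706 → include.
Optimal diet: bramble flowers, shallow corollas, lavender spikes, clover heads — 4 of 4 types.

4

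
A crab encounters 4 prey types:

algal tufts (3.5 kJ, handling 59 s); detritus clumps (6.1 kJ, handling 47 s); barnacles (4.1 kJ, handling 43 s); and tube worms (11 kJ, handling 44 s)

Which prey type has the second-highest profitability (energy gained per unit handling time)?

detritus clumps

In descending order of E/h:
tube worms: 11/44 = 0.25 kJ/s
detritus clumps: 6.1/47 = 0.13 kJ/s
barnacles: 4.1/43 = 0.0953 kJ/s
algal tufts: 3.5/59 = 0.0593 kJ/s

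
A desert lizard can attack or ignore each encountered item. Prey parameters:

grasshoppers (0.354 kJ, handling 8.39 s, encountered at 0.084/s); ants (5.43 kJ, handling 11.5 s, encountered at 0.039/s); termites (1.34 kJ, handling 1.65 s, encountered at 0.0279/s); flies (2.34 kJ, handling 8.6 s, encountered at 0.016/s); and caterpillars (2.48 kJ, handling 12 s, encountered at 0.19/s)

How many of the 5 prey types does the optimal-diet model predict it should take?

4

Rank by E/h (kJ/s): termites 0.812, ants 0.472, flies 0.272, caterpillars 0.207, grasshoppers 0.0422. Include each in turn until the next type's E/h falls below the running intake rate.
Rate on top 1: 0.03574. ants: 0.472 > 0.03574 → include.
Rate on top 2: 0.1667. flies: 0.272 > 0.1667 → include.
Rate on top 3: 0.1756. caterpillars: 0.207 > 0.1756 → include.
Rate on top 4: 0.1937. grasshoppers: 0.0422 < 0.1937 → exclude; stop.
Optimal diet: termites, ants, flies, caterpillars — 4 of 5 types.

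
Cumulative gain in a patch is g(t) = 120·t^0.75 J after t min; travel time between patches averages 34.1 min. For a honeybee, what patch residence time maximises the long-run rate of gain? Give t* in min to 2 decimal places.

102.30 min

Maximise g(t)/(T+t): set derivative to zero → g'(t)(T+t) = g(t).
g'(t) = 0.75·120·t^-0.25. Setting 0.75·120·t^-0.25 = 120·t^0.75/(34.1+t) gives 0.75(34.1+t) = t, so 0.25·t = 0.75×34.1.
t* = 0.75×34.1/0.25 = 102.3 min.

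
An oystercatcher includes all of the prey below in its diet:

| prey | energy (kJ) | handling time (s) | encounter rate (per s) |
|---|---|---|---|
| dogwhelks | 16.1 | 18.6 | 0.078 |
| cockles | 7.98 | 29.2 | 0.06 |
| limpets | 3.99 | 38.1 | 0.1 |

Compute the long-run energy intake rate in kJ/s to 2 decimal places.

R = (0.078×16.1 + 0.06×7.98 + 0.1×3.99) / (1 + 0.078×18.6 + 0.06×29.2 + 0.1×38.1) = 2.134/8.013 = 0.2663 kJ/s.

0.27 kJ/s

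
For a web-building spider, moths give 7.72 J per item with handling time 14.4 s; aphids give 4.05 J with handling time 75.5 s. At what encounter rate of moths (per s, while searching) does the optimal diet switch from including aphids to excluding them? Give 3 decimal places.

At the threshold, the rate on moths alone equals the profitability of aphids: λ·7.72/(1 + λ·14.4) = 4.05/75.5 = 0.05364.
Rearranging, λ(7.72 − 0.05364×14.4) = 0.05364, so λ = 0.05364/6.948 = 0.007721 per s.

0.008 per s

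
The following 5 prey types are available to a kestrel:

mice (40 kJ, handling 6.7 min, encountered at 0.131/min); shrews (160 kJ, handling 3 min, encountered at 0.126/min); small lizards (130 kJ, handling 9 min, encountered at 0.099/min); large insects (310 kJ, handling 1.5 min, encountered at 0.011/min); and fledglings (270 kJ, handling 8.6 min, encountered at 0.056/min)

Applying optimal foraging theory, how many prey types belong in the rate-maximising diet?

3

Profitabilities (E/h, kJ/min): large insects 207, shrews 53.3, fledglings 31.4, small lizards 14.4, mice 5.97. Add prey in this order while the next type's profitability exceeds the intake rate on those already taken.
Rate on top 1: 3.355. shrews: 53.3 > 3.355 → include.
Rate on top 2: 16.9. fledglings: 31.4 > 16.9 → include.
Rate on top 3: 20.62. small lizards: 14.4 < 20.62 → exclude; stop.
Optimal diet: large insects, shrews, fledglings — 3 of 5 types.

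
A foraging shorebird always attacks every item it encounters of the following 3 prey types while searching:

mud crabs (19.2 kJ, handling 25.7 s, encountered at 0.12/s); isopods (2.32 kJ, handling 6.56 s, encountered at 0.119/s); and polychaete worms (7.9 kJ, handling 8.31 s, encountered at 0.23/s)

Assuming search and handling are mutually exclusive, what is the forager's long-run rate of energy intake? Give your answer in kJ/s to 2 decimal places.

R = (0.12×19.2 + 0.119×2.32 + 0.23×7.9) / (1 + 0.12×25.7 + 0.119×6.56 + 0.23×8.31) = 4.397/6.776 = 0.6489 kJ/s.

0.65 kJ/s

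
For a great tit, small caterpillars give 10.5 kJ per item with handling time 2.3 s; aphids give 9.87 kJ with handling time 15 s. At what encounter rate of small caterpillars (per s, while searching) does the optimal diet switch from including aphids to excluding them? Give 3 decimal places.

0.073 per s

The zero-one rule: include aphids iff E₂/h₂ > λE₁/(1+λh₁). Equality gives the switch point.
λE₁h₂ = E₂ + λE₂h₁ ⇒ λ = E₂/(E₁h₂ − E₂h₁) = 9.87/(157.5 − 22.7) = 0.07322 per s.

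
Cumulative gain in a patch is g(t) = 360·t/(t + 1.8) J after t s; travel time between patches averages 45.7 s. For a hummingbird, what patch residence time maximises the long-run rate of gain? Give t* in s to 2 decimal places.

Optimal t* satisfies g'(t*) = g(t*)/(T + t*).
g'(t) = 360·1.8/(t + 1.8)². Setting 360·1.8/(t+1.8)² = 360t/[(t+1.8)(45.7+t)] gives 1.8(45.7+t) = t(t+1.8), so t² = 1.8×45.7 = 82.26.
t* = √82.26 = 9.07 s.

9.07 s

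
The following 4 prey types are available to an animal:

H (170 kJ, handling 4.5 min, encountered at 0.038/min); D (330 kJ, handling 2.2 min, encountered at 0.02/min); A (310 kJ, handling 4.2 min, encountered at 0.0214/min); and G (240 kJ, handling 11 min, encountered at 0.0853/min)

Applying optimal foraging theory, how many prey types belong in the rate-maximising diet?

4

Profitabilities (E/h, kJ/min): D 150, A 73.8, H 37.8, G 21.8. Add prey in this order while the next type's profitability exceeds the intake rate on those already taken.
Rate on top 1: 6.322. A: 73.8 > 6.322 → include.
Rate on top 2: 11.67. H: 37.8 > 11.67 → include.
Rate on top 3: 15.09. G: 21.8 > 15.09 → include.
Optimal diet: D, A, H, G — 4 of 4 types.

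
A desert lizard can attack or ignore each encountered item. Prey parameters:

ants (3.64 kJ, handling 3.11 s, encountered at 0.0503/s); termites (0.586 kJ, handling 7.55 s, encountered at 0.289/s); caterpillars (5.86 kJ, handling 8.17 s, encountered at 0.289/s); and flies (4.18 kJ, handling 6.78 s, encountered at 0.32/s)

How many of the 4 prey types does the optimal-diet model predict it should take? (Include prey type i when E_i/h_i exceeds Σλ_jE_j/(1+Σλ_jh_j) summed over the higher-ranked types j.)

3

E/h in descending order: ants 1.17, caterpillars 0.717, flies 0.617, termites 0.0776 kJ/s. The optimal diet is the largest prefix of this list for which every included type satisfies E_i/h_i > R on the types above it.
Rate on top 1: 0.1583. caterpillars: 0.717 > 0.1583 → include.
Rate on top 2: 0.5335. flies: 0.617 > 0.5335 → include.
Rate on top 3: 0.5652. termites: 0.0776 < 0.5652 → exclude; stop.
Optimal diet: ants, caterpillars, flies — 3 of 4 types.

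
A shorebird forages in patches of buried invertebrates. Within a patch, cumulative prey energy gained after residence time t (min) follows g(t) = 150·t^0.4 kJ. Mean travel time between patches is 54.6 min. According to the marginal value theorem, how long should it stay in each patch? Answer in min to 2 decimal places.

36.40 min

Maximise g(t)/(T+t): set derivative to zero → g'(t)(T+t) = g(t).
g'(t) = 0.4·150·t^-0.6. Setting 0.4·150·t^-0.6 = 150·t^0.4/(54.6+t) gives 0.4(54.6+t) = t, so 0.60·t = 0.4×54.6.
t* = 0.4×54.6/0.60 = 36.4 min.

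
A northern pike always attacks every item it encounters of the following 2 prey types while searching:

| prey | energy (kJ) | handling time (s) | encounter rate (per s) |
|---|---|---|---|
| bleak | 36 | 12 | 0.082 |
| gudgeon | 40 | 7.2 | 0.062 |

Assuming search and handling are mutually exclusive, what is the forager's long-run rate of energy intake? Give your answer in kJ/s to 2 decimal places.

2.24 kJ/s

R = Σλ_iE_i / (1 + Σλ_ih_i)
Numerator: 0.082×36 + 0.062×40 = 5.432
Denominator: 1 + 0.082×12 + 0.062×7.2 = 2.43
R = 5.432/2.43 = 2.235 kJ/s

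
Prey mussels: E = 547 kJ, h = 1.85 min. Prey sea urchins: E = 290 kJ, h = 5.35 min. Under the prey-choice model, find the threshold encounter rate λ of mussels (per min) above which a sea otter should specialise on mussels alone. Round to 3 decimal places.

0.121 per min

Drop sea urchins once their profitability E₂/h₂ falls below the rate achievable on mussels alone: E₂/h₂ = λE₁/(1 + λh₁).
Solve for λ: λE₁h₂ = E₂(1 + λh₁) → λ(E₁h₂ − E₂h₁) = E₂ → λ = E₂/(E₁h₂ − E₂h₁).
λ = 290/(547×5.35 − 290×1.85) = 290/2390 = 0.1213 per min.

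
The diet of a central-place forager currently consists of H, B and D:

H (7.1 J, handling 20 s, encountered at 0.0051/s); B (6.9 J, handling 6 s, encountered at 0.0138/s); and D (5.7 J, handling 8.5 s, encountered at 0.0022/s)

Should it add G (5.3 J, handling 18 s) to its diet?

Yes

On H, B and D alone, R = ΣλE/(1+Σλh) = 0.144/1.204 = 0.1196 J/s.
G: E/h = 5.3/18 = 0.2944 J/s.
0.2944 > 0.1196, so adding G raises the average — include it.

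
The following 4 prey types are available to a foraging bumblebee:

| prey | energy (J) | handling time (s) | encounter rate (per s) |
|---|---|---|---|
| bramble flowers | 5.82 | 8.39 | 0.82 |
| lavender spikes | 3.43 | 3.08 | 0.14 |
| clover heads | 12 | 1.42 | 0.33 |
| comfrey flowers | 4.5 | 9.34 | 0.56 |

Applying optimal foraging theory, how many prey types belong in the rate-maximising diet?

Profitabilities (E/h, J/s): clover heads 8.45, lavender spikes 1.11, bramble flowers 0.694, comfrey flowers 0.482. Add prey in this order while the next type's profitability exceeds the intake rate on those already taken.
Rate on top 1: 2.696. lavender spikes: 1.11 < 2.696 → exclude; stop.
Optimal diet: clover heads — 1 of 4 types.

1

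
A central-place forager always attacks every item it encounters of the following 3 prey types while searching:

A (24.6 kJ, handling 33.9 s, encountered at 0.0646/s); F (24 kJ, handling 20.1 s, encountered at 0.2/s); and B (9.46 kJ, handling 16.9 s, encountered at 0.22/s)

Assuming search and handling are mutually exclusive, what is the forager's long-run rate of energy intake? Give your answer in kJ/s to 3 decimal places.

Energy encountered per unit search time: 0.0646×24.6 + 0.2×24 + 0.22×9.46 = 8.47 kJ/s.
Handling time per unit search time: 0.0646×33.9 + 0.2×20.1 + 0.22×16.9 = 9.928.
Rate = 8.47/(1 + 9.928) = 0.7751 kJ/s.

0.775 kJ/s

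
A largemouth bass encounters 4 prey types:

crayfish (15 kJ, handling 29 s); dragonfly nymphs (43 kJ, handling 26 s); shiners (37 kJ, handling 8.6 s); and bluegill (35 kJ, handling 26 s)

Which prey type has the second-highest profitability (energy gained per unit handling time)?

Profitability E/h (kJ/s): crayfish = 15/29 = 0.517, dragonfly nymphs = 43/26 = 1.65, shiners = 37/8.6 = 4.3, bluegill = 35/26 = 1.35.
Ranked: shiners > dragonfly nymphs > bluegill > crayfish.

dragonfly nymphs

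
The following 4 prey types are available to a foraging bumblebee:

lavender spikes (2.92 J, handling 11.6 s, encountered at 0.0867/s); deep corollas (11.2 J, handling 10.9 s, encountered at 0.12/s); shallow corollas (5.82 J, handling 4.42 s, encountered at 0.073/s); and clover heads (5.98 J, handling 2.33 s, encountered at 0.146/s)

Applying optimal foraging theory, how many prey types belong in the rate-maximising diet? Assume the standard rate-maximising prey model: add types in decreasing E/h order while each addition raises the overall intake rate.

3

Rank by E/h (J/s): clover heads 2.57, shallow corollas 1.32, deep corollas 1.03, lavender spikes 0.252. Include each in turn until the next type's E/h falls below the running intake rate.
Rate on top 1: 0.6515. shallow corollas: 1.32 > 0.6515 → include.
Rate on top 2: 0.7806. deep corollas: 1.03 > 0.7806 → include.
Rate on top 3: 0.8893. lavender spikes: 0.252 < 0.8893 → exclude; stop.
Optimal diet: clover heads, shallow corollas, deep corollas — 3 of 4 types.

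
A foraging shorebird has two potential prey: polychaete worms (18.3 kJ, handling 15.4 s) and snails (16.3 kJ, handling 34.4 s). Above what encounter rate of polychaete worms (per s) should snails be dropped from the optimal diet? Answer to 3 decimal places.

Drop snails once their profitability E₂/h₂ falls below the rate achievable on polychaete worms alone: E₂/h₂ = λE₁/(1 + λh₁).
Solve for λ: λE₁h₂ = E₂(1 + λh₁) → λ(E₁h₂ − E₂h₁) = E₂ → λ = E₂/(E₁h₂ − E₂h₁).
λ = 16.3/(18.3×34.4 − 16.3×15.4) = 16.3/378.5 = 0.04306 per s.

0.043 per s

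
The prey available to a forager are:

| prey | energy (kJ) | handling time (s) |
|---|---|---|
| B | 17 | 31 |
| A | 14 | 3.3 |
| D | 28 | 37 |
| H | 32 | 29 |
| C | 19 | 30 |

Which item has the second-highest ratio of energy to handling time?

H

Profitability E/h (kJ/s): B = 17/31 = 0.548, A = 14/3.3 = 4.24, D = 28/37 = 0.757, H = 32/29 = 1.1, C = 19/30 = 0.633.
Ranked: A > H > D > C > B.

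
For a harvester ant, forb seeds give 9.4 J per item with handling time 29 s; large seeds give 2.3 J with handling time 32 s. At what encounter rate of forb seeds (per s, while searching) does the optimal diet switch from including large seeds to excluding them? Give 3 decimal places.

0.010 per s

Drop large seeds once their profitability E₂/h₂ falls below the rate achievable on forb seeds alone: E₂/h₂ = λE₁/(1 + λh₁).
Solve for λ: λE₁h₂ = E₂(1 + λh₁) → λ(E₁h₂ − E₂h₁) = E₂ → λ = E₂/(E₁h₂ − E₂h₁).
λ = 2.3/(9.4×32 − 2.3×29) = 2.3/234.1 = 0.009825 per s.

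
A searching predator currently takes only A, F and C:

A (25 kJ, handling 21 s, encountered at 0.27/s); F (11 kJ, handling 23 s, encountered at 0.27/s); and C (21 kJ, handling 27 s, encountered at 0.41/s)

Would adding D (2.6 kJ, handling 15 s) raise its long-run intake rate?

On A, F and C alone, R = ΣλE/(1+Σλh) = 18.33/23.95 = 0.7653 kJ/s.
Profitability of D: 2.6/15 = 0.1733 kJ/s.
Since 0.1733 < R, time spent handling D is better spent searching.

No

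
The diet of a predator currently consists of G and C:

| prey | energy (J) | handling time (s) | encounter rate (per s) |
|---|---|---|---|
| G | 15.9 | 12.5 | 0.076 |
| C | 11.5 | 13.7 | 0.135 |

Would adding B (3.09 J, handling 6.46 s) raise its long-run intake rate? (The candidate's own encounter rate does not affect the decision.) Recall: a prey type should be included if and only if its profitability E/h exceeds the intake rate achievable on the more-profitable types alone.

On G and C alone, R = ΣλE/(1+Σλh) = 2.761/3.8 = 0.7266 J/s.
Profitability of B: 3.09/6.46 = 0.4783 J/s.
0.4783 < 0.7266, so adding B would lower the average — exclude it.

No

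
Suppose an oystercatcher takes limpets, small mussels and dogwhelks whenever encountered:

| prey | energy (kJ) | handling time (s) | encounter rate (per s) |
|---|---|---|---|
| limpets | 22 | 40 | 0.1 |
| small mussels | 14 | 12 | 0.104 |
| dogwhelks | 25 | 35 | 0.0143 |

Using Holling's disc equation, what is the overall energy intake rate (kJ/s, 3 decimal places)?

R = (0.1×22 + 0.104×14 + 0.0143×25) / (1 + 0.1×40 + 0.104×12 + 0.0143×35) = 4.014/6.748 = 0.5947 kJ/s.

0.595 kJ/s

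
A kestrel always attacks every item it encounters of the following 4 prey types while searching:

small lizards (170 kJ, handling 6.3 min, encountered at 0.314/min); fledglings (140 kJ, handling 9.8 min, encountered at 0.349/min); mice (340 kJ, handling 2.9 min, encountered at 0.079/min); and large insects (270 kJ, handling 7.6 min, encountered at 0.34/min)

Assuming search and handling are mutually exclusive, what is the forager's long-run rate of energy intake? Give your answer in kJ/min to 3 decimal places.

23.981 kJ/min

Energy encountered per unit search time: 0.314×170 + 0.349×140 + 0.079×340 + 0.34×270 = 220.9 kJ/min.
Handling time per unit search time: 0.314×6.3 + 0.349×9.8 + 0.079×2.9 + 0.34×7.6 = 8.211.
Rate = 220.9/(1 + 8.211) = 23.98 kJ/min.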